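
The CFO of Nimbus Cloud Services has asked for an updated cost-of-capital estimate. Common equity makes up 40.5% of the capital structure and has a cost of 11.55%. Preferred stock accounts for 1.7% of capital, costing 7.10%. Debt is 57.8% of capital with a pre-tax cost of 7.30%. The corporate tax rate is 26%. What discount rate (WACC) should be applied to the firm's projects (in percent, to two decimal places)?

After-tax cost of debt = 7.3% × (1 − 26%) = 5.4020%.
WACC = 0.405 × 11.5500% + 0.017 × 7.1000% + 0.578 × 5.4020% = 7.9208%.

7.92%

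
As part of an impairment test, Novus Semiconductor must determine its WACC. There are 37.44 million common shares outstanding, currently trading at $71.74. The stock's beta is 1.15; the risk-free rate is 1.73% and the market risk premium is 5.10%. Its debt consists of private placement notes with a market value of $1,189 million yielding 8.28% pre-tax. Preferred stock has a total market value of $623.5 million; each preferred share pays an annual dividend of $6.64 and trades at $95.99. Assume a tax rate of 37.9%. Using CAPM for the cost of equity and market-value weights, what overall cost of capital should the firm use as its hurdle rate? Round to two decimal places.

6.85%

Cost of equity via CAPM: Re = 1.73% + 1.15 × 5.1% = 7.5950%.
Cost of preferred: Rp = 6.64 / 95.99 = 6.9174%.
Market value of equity E = 71.74 × 37.44m = 2685.9456m.
Total capital V = 2685.9456 + 623.5 + 1189 = 4498.4456.
Equity: weight = 2685.9456/4498.4456 = 0.5971; cost = 7.595%.
Preferred: weight = 623.5/4498.4456 = 0.1386; cost = 6.9174%.
Private placement notes: weight = 1189/4498.4456 = 0.2643; after-tax cost = 8.28% × (1 − 37.9%) = 5.1419%.
WACC = 0.5971 × 7.5950% + 0.1386 × 6.9174% + 0.2643 × 5.1419% = 6.8527%.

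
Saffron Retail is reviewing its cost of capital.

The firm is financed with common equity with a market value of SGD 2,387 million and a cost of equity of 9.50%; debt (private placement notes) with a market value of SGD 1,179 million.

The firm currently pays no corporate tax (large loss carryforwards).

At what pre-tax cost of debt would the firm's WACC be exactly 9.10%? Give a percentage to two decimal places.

Total capital V = 2387 + 1179 = 3566.
Equity weight = 2387/3566 = 0.6694.
Private placement notes weight = 1179/3566 = 0.3306.
Equity contribution = 0.6694 × 9.5% = 6.3591%.
Remaining for debt = 9.1% − 6.3591% = 2.7409%.
Rd × (1 − 0%) × 0.3306 = 2.7409%  ⇒  Rd = 8.2902%.

8.29%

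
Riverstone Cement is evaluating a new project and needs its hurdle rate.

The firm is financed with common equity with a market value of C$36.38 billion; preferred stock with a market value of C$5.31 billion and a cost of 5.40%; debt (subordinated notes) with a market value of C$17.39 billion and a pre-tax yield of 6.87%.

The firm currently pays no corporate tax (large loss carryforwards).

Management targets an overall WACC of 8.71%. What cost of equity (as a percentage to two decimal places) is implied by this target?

10.07%

Total capital V = 36.38 + 5.31 + 17.39 = 59.08.
Equity weight = 36.38/59.08 = 0.6158.
Preferred weight = 5.31/59.08 = 0.0899.
Subordinated notes weight = 17.39/59.08 = 0.2943.
Debt contribution = 0.2943 × 6.87% × (1 − 0%) = 2.0222%.
Preferred contribution = 0.0899 × 5.4% = 0.4853%.
Required equity contribution = 8.71% − 2.5075% = 6.2025%.
Re = 6.2025% / 0.6158 = 10.0727%.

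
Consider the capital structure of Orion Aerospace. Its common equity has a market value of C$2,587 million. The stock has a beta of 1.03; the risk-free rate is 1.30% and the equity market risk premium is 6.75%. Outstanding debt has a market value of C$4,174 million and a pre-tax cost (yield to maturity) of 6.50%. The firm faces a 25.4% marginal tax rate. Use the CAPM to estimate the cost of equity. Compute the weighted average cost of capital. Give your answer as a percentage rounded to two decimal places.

6.15%

Cost of equity via CAPM: Re = 1.3% + 1.03 × 6.75% = 8.2525%.
Total capital V = 2587 + 4174 = 6761.
Equity: weight = 2587/6761 = 0.3826; cost = 8.2525%.
Debt: weight = 4174/6761 = 0.6174; after-tax cost = 6.5% × (1 − 25.4%) = 4.8490%.
WACC = 0.3826 × 8.2525% + 0.6174 × 4.8490% = 6.1513%.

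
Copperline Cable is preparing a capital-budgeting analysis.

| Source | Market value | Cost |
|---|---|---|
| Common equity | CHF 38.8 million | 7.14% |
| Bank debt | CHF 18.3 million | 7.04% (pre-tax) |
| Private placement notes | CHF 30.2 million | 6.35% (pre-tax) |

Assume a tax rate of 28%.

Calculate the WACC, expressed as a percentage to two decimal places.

Total capital V = 38.8 + 18.3 + 30.2 = 87.3.
Equity: weight = 38.8/87.3 = 0.4444; cost = 7.14%.
Bank debt: weight = 18.3/87.3 = 0.2096; after-tax cost = 7.04% × (1 − 28%) = 5.0688%.
Private placement notes: weight = 30.2/87.3 = 0.3459; after-tax cost = 6.35% × (1 − 28%) = 4.5720%.
WACC = 0.4444 × 7.1400% + 0.2096 × 5.0688% + 0.3459 × 4.5720% = 5.8175%.

5.82%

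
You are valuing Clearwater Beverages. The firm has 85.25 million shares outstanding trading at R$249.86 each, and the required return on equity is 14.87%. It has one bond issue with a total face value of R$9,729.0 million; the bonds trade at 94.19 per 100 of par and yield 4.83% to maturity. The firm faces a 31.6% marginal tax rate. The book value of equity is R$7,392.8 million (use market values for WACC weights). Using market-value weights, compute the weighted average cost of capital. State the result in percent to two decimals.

11.39%

Market value of equity E = 249.86 × 85.25m = 21300.565m. Market value of debt D = 9729m × 94.19/100 = 9163.7451m.
Total capital V = 21300.565 + 9163.7451 = 30464.3101.
Equity: weight = 21300.565/30464.3101 = 0.6992; cost = 14.87%.
Bonds outstanding: weight = 9163.7451/30464.3101 = 0.3008; after-tax cost = 4.83% × (1 − 31.6%) = 3.3037%.
WACC = 0.6992 × 14.8700% + 0.3008 × 3.3037% = 11.3908%.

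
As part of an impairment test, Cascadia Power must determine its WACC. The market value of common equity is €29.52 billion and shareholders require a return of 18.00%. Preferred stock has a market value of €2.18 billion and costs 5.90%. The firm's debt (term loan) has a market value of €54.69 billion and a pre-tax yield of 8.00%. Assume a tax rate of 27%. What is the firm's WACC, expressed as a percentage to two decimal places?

10.00%

Total capital V = 29.52 + 2.18 + 54.69 = 86.39.
Equity: weight = 29.52/86.39 = 0.3417; cost = 18%.
Preferred: weight = 2.18/86.39 = 0.0252; cost = 5.9%.
Term loan: weight = 54.69/86.39 = 0.6331; after-tax cost = 8% × (1 − 27%) = 5.8400%.
WACC = 0.3417 × 18.0000% + 0.0252 × 5.9000% + 0.6331 × 5.8400% = 9.9967%.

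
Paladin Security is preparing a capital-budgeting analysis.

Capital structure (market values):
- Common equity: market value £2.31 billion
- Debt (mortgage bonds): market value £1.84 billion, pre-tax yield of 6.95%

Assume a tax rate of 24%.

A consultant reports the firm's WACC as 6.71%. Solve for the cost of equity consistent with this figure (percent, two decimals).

Total capital V = 2.31 + 1.84 = 4.15.
Equity weight = 2.31/4.15 = 0.5566.
Mortgage bonds weight = 1.84/4.15 = 0.4434.
Debt contribution = 0.4434 × 6.95% × (1 − 24%) = 2.3419%.
Required equity contribution = 6.71% − 2.3419% = 4.3681%.
Re = 4.3681% / 0.5566 = 7.8475%.

7.85%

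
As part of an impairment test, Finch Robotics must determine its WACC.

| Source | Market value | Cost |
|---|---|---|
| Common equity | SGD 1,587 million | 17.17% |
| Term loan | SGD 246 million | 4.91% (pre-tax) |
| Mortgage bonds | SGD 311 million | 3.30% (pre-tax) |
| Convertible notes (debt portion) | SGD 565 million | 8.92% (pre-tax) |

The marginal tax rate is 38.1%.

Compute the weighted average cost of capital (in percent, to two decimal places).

11.72%

Total capital V = 1587 + 246 + 311 + 565 = 2709.
Equity: weight = 1587/2709 = 0.5858; cost = 17.17%.
Term loan: weight = 246/2709 = 0.0908; after-tax cost = 4.91% × (1 − 38.1%) = 3.0393%.
Mortgage bonds: weight = 311/2709 = 0.1148; after-tax cost = 3.3% × (1 − 38.1%) = 2.0427%.
Convertible notes (debt portion): weight = 565/2709 = 0.2086; after-tax cost = 8.92% × (1 − 38.1%) = 5.5215%.
WACC = 0.5858 × 17.1700% + 0.0908 × 3.0393% + 0.1148 × 2.0427% + 0.2086 × 5.5215% = 11.7207%.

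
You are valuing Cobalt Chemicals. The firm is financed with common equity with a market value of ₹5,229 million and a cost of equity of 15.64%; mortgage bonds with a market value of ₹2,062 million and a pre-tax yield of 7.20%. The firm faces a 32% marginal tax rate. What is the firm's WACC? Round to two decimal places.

Total capital V = 5229 + 2062 = 7291.
Equity: weight = 5229/7291 = 0.7172; cost = 15.64%.
Mortgage bonds: weight = 2062/7291 = 0.2828; after-tax cost = 7.2% × (1 − 32%) = 4.8960%.
WACC = 0.7172 × 15.6400% + 0.2828 × 4.8960% = 12.6014%.

12.60%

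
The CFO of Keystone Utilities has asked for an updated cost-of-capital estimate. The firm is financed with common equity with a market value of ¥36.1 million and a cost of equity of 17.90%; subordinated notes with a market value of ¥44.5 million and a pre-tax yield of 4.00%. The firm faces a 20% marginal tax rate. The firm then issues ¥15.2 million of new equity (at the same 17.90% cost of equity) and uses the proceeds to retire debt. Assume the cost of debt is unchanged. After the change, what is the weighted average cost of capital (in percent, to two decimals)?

After the change:
Total capital V = 51.3 + 29.3 = 80.6.
Equity: weight = 51.3/80.6 = 0.6365; cost = 17.9%.
Subordinated notes: weight = 29.3/80.6 = 0.3635; after-tax cost = 4% × (1 − 20%) = 3.2000%.
WACC = 0.6365 × 17.9000% + 0.3635 × 3.2000% = 12.5562%.

12.56%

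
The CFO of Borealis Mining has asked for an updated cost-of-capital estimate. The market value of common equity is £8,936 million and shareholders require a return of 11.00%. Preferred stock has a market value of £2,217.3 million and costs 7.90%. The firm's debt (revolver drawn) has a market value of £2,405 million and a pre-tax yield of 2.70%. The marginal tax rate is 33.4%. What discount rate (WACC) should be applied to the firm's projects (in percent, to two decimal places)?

8.86%

Total capital V = 8936 + 2217.3 + 2405 = 13558.3.
Equity: weight = 8936/13558.3 = 0.6591; cost = 11%.
Preferred: weight = 2217.3/13558.3 = 0.1635; cost = 7.9%.
Revolver drawn: weight = 2405/13558.3 = 0.1774; after-tax cost = 2.7% × (1 − 33.4%) = 1.7982%.
WACC = 0.6591 × 11.0000% + 0.1635 × 7.9000% + 0.1774 × 1.7982% = 8.8608%.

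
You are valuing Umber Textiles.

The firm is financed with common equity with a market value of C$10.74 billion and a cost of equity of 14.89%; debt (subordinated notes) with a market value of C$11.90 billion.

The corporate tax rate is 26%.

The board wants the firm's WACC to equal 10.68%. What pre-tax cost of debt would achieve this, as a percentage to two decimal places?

Total capital V = 10.74 + 11.9 = 22.64.
Equity weight = 10.74/22.64 = 0.4744.
Subordinated notes weight = 11.9/22.64 = 0.5256.
Equity contribution = 0.4744 × 14.89% = 7.0635%.
Remaining for debt = 10.68% − 7.0635% = 3.6165%.
Rd × (1 − 26%) × 0.5256 = 3.6165%  ⇒  Rd = 9.2978%.

9.30%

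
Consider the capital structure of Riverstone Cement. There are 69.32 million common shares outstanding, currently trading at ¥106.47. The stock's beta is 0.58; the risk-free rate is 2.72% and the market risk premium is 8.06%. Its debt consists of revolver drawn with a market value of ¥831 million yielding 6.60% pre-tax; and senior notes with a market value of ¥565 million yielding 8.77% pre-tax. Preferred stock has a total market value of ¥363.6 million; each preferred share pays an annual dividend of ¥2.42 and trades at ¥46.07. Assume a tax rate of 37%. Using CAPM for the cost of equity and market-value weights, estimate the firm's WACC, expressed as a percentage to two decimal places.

6.90%

Cost of equity via CAPM: Re = 2.72% + 0.58 × 8.06% = 7.3948%.
Cost of preferred: Rp = 2.42 / 46.07 = 5.2529%.
Market value of equity E = 106.47 × 69.32m = 7380.5004m.
Total capital V = 7380.5004 + 363.6 + 831 + 565 = 9140.1004.
Equity: weight = 7380.5004/9140.1004 = 0.8075; cost = 7.3948%.
Preferred: weight = 363.6/9140.1004 = 0.0398; cost = 5.2529%.
Revolver drawn: weight = 831/9140.1004 = 0.0909; after-tax cost = 6.6% × (1 − 37%) = 4.1580%.
Senior notes: weight = 565/9140.1004 = 0.0618; after-tax cost = 8.77% × (1 − 37%) = 5.5251%.
WACC = 0.8075 × 7.3948% + 0.0398 × 5.2529% + 0.0909 × 4.1580% + 0.0618 × 5.5251% = 6.8997%.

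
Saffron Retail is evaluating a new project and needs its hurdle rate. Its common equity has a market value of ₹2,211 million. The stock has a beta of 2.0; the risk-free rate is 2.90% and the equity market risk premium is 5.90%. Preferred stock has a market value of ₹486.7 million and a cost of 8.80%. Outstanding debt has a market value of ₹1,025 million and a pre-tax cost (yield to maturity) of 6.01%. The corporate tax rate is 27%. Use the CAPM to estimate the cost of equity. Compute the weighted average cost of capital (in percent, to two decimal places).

Cost of equity via CAPM: Re = 2.9% + 2.0 × 5.9% = 14.7000%.
Total capital V = 2211 + 486.7 + 1025 = 3722.7.
Equity: weight = 2211/3722.7 = 0.5939; cost = 14.7%.
Preferred: weight = 486.7/3722.7 = 0.1307; cost = 8.8%.
Debt: weight = 1025/3722.7 = 0.2753; after-tax cost = 6.01% × (1 − 27%) = 4.3873%.
WACC = 0.5939 × 14.7000% + 0.1307 × 8.8000% + 0.2753 × 4.3873% = 11.0892%.

11.09%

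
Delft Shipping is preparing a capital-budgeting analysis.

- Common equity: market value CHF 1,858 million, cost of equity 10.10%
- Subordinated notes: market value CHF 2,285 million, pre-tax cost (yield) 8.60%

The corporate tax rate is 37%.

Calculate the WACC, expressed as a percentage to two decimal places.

Total capital V = 1858 + 2285 = 4143.
Equity: weight = 1858/4143 = 0.4485; cost = 10.1%.
Subordinated notes: weight = 2285/4143 = 0.5515; after-tax cost = 8.6% × (1 − 37%) = 5.4180%.
WACC = 0.4485 × 10.1000% + 0.5515 × 5.4180% = 7.5177%.

7.52%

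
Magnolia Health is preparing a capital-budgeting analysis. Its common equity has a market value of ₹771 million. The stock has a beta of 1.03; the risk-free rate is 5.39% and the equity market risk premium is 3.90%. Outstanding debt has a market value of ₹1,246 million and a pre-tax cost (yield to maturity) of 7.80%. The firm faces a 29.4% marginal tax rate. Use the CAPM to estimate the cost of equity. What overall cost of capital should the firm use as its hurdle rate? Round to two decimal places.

7.00%

Cost of equity via CAPM: Re = 5.39% + 1.03 × 3.9% = 9.4070%.
Total capital V = 771 + 1246 = 2017.
Equity: weight = 771/2017 = 0.3823; cost = 9.407%.
Debt: weight = 1246/2017 = 0.6177; after-tax cost = 7.8% × (1 − 29.4%) = 5.5068%.
WACC = 0.3823 × 9.4070% + 0.6177 × 5.5068% = 6.9977%.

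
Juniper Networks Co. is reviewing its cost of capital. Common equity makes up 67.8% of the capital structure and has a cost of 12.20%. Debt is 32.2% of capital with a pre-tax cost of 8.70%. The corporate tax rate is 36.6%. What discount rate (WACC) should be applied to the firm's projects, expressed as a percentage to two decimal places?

After-tax cost of debt = 8.7% × (1 − 36.6%) = 5.5158%.
WACC = 0.678 × 12.2000% + 0.322 × 5.5158% = 10.0477%.

10.05%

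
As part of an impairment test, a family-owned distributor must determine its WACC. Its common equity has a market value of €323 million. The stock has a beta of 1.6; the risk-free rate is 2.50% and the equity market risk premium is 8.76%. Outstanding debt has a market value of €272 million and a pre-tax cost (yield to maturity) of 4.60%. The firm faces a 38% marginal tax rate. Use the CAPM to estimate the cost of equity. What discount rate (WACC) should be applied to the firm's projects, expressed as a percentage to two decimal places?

10.27%

Cost of equity via CAPM: Re = 2.5% + 1.6 × 8.76% = 16.5160%.
Total capital V = 323 + 272 = 595.
Equity: weight = 323/595 = 0.5429; cost = 16.516%.
Debt: weight = 272/595 = 0.4571; after-tax cost = 4.6% × (1 − 38%) = 2.8520%.
WACC = 0.5429 × 16.5160% + 0.4571 × 2.8520% = 10.2696%.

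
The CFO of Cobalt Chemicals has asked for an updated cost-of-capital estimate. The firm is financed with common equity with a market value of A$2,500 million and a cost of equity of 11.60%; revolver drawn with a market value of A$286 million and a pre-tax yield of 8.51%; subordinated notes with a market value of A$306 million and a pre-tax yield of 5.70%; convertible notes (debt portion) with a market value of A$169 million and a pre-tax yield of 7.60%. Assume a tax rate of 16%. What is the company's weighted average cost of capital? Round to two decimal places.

10.30%

Total capital V = 2500 + 286 + 306 + 169 = 3261.
Equity: weight = 2500/3261 = 0.7666; cost = 11.6%.
Revolver drawn: weight = 286/3261 = 0.0877; after-tax cost = 8.51% × (1 − 16%) = 7.1484%.
Subordinated notes: weight = 306/3261 = 0.0938; after-tax cost = 5.7% × (1 − 16%) = 4.7880%.
Convertible notes (debt portion): weight = 169/3261 = 0.0518; after-tax cost = 7.6% × (1 − 16%) = 6.3840%.
WACC = 0.7666 × 11.6000% + 0.0877 × 7.1484% + 0.0938 × 4.7880% + 0.0518 × 6.3840% = 10.3001%.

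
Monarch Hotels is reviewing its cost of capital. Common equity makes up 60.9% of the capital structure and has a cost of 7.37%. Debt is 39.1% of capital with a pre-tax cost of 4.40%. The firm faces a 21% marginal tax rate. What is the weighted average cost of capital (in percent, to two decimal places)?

After-tax cost of debt = 4.4% × (1 − 21%) = 3.4760%.
WACC = 0.609 × 7.3700% + 0.391 × 3.4760% = 5.8474%.

5.85%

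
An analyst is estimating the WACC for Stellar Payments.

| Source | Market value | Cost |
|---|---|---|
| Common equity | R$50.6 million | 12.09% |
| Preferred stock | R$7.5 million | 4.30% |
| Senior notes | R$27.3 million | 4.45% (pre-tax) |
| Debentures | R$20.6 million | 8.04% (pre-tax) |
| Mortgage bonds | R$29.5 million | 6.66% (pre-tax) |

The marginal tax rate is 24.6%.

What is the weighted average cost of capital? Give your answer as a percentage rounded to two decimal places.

7.44%

Total capital V = 50.6 + 7.5 + 27.3 + 20.6 + 29.5 = 135.5.
Equity: weight = 50.6/135.5 = 0.3734; cost = 12.09%.
Preferred: weight = 7.5/135.5 = 0.0554; cost = 4.3%.
Senior notes: weight = 27.3/135.5 = 0.2015; after-tax cost = 4.45% × (1 − 24.6%) = 3.3553%.
Debentures: weight = 20.6/135.5 = 0.1520; after-tax cost = 8.04% × (1 − 24.6%) = 6.0622%.
Mortgage bonds: weight = 29.5/135.5 = 0.2177; after-tax cost = 6.66% × (1 − 24.6%) = 5.0216%.
WACC = 0.3734 × 12.0900% + 0.0554 × 4.3000% + 0.2015 × 3.3553% + 0.1520 × 6.0622% + 0.2177 × 5.0216% = 7.4437%.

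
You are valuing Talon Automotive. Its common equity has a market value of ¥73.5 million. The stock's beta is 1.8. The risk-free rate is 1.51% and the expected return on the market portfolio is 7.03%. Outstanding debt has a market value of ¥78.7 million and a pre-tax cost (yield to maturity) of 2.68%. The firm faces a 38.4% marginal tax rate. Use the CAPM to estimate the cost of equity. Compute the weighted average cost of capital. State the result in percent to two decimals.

Market risk premium = 7.03% − 1.51% = 5.52%.
Cost of equity via CAPM: Re = 1.51% + 1.8 × 5.52% = 11.4460%.
Total capital V = 73.5 + 78.7 = 152.2.
Equity: weight = 73.5/152.2 = 0.4829; cost = 11.446%.
Debt: weight = 78.7/152.2 = 0.5171; after-tax cost = 2.68% × (1 − 38.4%) = 1.6509%.
WACC = 0.4829 × 11.4460% + 0.5171 × 1.6509% = 6.3811%.

6.38%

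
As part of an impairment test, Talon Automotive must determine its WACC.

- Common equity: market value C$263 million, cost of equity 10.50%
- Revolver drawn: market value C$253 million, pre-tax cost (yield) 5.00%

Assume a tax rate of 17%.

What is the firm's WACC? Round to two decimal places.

7.39%

Total capital V = 263 + 253 = 516.
Equity: weight = 263/516 = 0.5097; cost = 10.5%.
Revolver drawn: weight = 253/516 = 0.4903; after-tax cost = 5% × (1 − 17%) = 4.1500%.
WACC = 0.5097 × 10.5000% + 0.4903 × 4.1500% = 7.3865%.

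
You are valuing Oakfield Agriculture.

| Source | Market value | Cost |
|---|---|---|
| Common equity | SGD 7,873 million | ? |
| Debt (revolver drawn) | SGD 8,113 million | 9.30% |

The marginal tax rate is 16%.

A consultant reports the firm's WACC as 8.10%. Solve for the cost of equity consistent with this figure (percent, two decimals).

8.40%

Total capital V = 7873 + 8113 = 15986.
Equity weight = 7873/15986 = 0.4925.
Revolver drawn weight = 8113/15986 = 0.5075.
Debt contribution = 0.5075 × 9.3% × (1 − 16%) = 3.9646%.
Required equity contribution = 8.1% − 3.9646% = 4.1354%.
Re = 4.1354% / 0.4925 = 8.3968%.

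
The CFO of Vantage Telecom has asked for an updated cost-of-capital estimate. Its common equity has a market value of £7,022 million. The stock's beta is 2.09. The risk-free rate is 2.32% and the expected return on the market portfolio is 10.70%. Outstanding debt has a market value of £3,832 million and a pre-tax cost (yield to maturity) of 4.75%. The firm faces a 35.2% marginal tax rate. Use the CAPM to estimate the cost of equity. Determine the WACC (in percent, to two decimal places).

13.92%

Market risk premium = 10.7% − 2.32% = 8.38%.
Cost of equity via CAPM: Re = 2.32% + 2.09 × 8.38% = 19.8342%.
Total capital V = 7022 + 3832 = 10854.
Equity: weight = 7022/10854 = 0.6470; cost = 19.8342%.
Debt: weight = 3832/10854 = 0.3530; after-tax cost = 4.75% × (1 − 35.2%) = 3.0780%.
WACC = 0.6470 × 19.8342% + 0.3530 × 3.0780% = 13.9184%.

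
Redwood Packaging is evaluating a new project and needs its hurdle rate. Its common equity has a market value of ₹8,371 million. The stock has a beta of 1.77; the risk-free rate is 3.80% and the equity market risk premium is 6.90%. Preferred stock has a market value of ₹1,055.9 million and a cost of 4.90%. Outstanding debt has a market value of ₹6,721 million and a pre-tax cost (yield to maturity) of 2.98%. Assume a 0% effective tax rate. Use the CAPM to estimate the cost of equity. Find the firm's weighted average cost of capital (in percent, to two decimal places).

Cost of equity via CAPM: Re = 3.8% + 1.77 × 6.9% = 16.0130%.
Total capital V = 8371 + 1055.9 + 6721 = 16147.9.
Equity: weight = 8371/16147.9 = 0.5184; cost = 16.013%.
Preferred: weight = 1055.9/16147.9 = 0.0654; cost = 4.9%.
Debt: weight = 6721/16147.9 = 0.4162; after-tax cost = 2.98% × (1 − 0%) = 2.9800%.
WACC = 0.5184 × 16.0130% + 0.0654 × 4.9000% + 0.4162 × 2.9800% = 9.8618%.

9.86%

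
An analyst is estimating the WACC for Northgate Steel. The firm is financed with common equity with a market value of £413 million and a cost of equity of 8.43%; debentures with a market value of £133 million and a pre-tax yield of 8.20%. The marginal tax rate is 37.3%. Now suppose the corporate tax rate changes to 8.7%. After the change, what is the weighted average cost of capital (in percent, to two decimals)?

8.20%

After the change:
Total capital V = 413 + 133 = 546.
Equity: weight = 413/546 = 0.7564; cost = 8.43%.
Debentures: weight = 133/546 = 0.2436; after-tax cost = 8.2% × (1 − 8.7%) = 7.4866%.
WACC = 0.7564 × 8.4300% + 0.2436 × 7.4866% = 8.2002%.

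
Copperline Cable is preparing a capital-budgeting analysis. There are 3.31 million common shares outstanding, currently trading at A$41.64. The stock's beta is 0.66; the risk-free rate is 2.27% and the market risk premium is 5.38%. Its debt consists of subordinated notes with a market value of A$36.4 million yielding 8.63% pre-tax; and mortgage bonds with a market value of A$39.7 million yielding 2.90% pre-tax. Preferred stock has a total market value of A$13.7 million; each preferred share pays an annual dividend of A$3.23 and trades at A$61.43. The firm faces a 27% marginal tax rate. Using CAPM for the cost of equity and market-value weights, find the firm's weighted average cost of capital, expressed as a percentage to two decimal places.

5.22%

Cost of equity via CAPM: Re = 2.27% + 0.66 × 5.38% = 5.8208%.
Cost of preferred: Rp = 3.23 / 61.43 = 5.2580%.
Market value of equity E = 41.64 × 3.31m = 137.8284m.
Total capital V = 137.8284 + 13.7 + 36.4 + 39.7 = 227.6284.
Equity: weight = 137.8284/227.6284 = 0.6055; cost = 5.8208%.
Preferred: weight = 13.7/227.6284 = 0.0602; cost = 5.258%.
Subordinated notes: weight = 36.4/227.6284 = 0.1599; after-tax cost = 8.63% × (1 − 27%) = 6.2999%.
Mortgage bonds: weight = 39.7/227.6284 = 0.1744; after-tax cost = 2.9% × (1 − 27%) = 2.1170%.
WACC = 0.6055 × 5.8208% + 0.0602 × 5.2580% + 0.1599 × 6.2999% + 0.1744 × 2.1170% = 5.2176%.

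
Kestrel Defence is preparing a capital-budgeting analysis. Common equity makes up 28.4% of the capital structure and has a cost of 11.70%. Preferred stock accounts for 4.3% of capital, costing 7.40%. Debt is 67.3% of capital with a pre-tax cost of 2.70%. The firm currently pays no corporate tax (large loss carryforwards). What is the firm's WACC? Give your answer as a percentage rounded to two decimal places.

After-tax cost of debt = 2.7% × (1 − 0%) = 2.7000%.
WACC = 0.284 × 11.7000% + 0.043 × 7.4000% + 0.673 × 2.7000% = 5.4581%.

5.46%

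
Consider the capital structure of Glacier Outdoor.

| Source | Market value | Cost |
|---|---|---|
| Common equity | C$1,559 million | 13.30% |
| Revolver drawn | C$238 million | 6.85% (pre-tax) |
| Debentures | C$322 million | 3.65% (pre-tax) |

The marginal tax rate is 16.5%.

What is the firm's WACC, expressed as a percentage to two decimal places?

10.89%

Total capital V = 1559 + 238 + 322 = 2119.
Equity: weight = 1559/2119 = 0.7357; cost = 13.3%.
Revolver drawn: weight = 238/2119 = 0.1123; after-tax cost = 6.85% × (1 − 16.5%) = 5.7197%.
Debentures: weight = 322/2119 = 0.1520; after-tax cost = 3.65% × (1 − 16.5%) = 3.0477%.
WACC = 0.7357 × 13.3000% + 0.1123 × 5.7197% + 0.1520 × 3.0477% = 10.8907%.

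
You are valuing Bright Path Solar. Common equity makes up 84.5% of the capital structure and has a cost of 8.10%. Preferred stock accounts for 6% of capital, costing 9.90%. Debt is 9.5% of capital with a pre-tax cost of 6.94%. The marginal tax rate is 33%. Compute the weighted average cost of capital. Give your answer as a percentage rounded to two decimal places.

7.88%

After-tax cost of debt = 6.94% × (1 − 33%) = 4.6498%.
WACC = 0.845 × 8.1000% + 0.060 × 9.9000% + 0.095 × 4.6498% = 7.8802%.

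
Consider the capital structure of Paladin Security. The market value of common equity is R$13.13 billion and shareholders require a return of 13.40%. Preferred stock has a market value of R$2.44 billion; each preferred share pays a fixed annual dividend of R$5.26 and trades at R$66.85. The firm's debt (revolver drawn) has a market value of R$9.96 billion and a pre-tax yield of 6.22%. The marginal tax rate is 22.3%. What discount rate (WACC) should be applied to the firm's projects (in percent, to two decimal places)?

9.53%

Cost of preferred: Rp = 5.26 / 66.85 = 7.8684%.
Total capital V = 13.13 + 2.44 + 9.96 = 25.53.
Equity: weight = 13.13/25.53 = 0.5143; cost = 13.4%.
Preferred: weight = 2.44/25.53 = 0.0956; cost = 7.8684%.
Revolver drawn: weight = 9.96/25.53 = 0.3901; after-tax cost = 6.22% × (1 − 22.3%) = 4.8329%.
WACC = 0.5143 × 13.4000% + 0.0956 × 7.8684% + 0.3901 × 4.8329% = 9.5291%.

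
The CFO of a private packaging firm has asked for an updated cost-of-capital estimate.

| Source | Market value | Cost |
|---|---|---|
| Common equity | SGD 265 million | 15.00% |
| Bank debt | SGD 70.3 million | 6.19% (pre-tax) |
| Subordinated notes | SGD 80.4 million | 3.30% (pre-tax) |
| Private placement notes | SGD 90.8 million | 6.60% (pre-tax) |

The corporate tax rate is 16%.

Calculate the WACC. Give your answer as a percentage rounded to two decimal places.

Total capital V = 265 + 70.3 + 80.4 + 90.8 = 506.5.
Equity: weight = 265/506.5 = 0.5232; cost = 15%.
Bank debt: weight = 70.3/506.5 = 0.1388; after-tax cost = 6.19% × (1 − 16%) = 5.1996%.
Subordinated notes: weight = 80.4/506.5 = 0.1587; after-tax cost = 3.3% × (1 − 16%) = 2.7720%.
Private placement notes: weight = 90.8/506.5 = 0.1793; after-tax cost = 6.6% × (1 − 16%) = 5.5440%.
WACC = 0.5232 × 15.0000% + 0.1388 × 5.1996% + 0.1587 × 2.7720% + 0.1793 × 5.5440% = 10.0035%.

10.00%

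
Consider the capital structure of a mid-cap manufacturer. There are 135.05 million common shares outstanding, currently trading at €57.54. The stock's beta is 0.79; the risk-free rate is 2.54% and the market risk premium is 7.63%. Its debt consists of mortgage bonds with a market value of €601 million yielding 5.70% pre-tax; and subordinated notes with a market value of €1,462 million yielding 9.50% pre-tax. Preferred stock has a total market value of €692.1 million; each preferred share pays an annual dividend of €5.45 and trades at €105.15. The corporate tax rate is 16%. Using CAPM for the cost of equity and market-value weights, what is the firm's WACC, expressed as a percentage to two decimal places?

Cost of equity via CAPM: Re = 2.54% + 0.79 × 7.63% = 8.5677%.
Cost of preferred: Rp = 5.45 / 105.15 = 5.1831%.
Market value of equity E = 57.54 × 135.05m = 7770.777m.
Total capital V = 7770.777 + 692.1 + 601 + 1462 = 10525.877.
Equity: weight = 7770.777/10525.877 = 0.7383; cost = 8.5677%.
Preferred: weight = 692.1/10525.877 = 0.0658; cost = 5.1831%.
Mortgage bonds: weight = 601/10525.877 = 0.0571; after-tax cost = 5.7% × (1 − 16%) = 4.7880%.
Subordinated notes: weight = 1462/10525.877 = 0.1389; after-tax cost = 9.5% × (1 − 16%) = 7.9800%.
WACC = 0.7383 × 8.5677% + 0.0658 × 5.1831% + 0.0571 × 4.7880% + 0.1389 × 7.9800% = 8.0477%.

8.05%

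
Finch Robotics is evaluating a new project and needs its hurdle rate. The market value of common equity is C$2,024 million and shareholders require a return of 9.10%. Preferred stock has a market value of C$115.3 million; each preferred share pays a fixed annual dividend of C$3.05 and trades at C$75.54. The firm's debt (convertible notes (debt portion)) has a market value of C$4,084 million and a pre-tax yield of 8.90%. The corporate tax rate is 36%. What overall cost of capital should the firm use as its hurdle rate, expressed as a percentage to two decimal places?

Cost of preferred: Rp = 3.05 / 75.54 = 4.0376%.
Total capital V = 2024 + 115.3 + 4084 = 6223.3.
Equity: weight = 2024/6223.3 = 0.3252; cost = 9.1%.
Preferred: weight = 115.3/6223.3 = 0.0185; cost = 4.0376%.
Convertible notes (debt portion): weight = 4084/6223.3 = 0.6562; after-tax cost = 8.9% × (1 − 36%) = 5.6960%.
WACC = 0.3252 × 9.1000% + 0.0185 × 4.0376% + 0.6562 × 5.6960% = 6.7724%.

6.77%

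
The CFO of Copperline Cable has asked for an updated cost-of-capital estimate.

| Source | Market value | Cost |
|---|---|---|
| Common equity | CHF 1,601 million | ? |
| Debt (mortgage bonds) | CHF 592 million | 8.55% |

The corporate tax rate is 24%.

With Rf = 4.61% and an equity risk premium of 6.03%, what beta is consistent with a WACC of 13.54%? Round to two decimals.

1.91

Total capital V = 1601 + 592 = 2193.
Equity weight = 1601/2193 = 0.7301.
Mortgage bonds weight = 592/2193 = 0.2699.
Debt contribution = 0.2699 × 8.55% × (1 − 24%) = 1.7541%.
Required equity contribution = 13.54% − 1.7541% = 11.7859%  ⇒  Re = 16.1439%.
CAPM: 16.1439% = 4.61% + β × 6.03%  ⇒  β = 1.9128.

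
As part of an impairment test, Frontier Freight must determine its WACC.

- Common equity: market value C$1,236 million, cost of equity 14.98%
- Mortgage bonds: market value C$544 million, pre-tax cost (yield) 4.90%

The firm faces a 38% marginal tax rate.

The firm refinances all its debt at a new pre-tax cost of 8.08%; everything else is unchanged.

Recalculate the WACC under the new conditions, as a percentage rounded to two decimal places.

11.93%

After the change:
Total capital V = 1236 + 544 = 1780.
Equity: weight = 1236/1780 = 0.6944; cost = 14.98%.
Mortgage bonds: weight = 544/1780 = 0.3056; after-tax cost = 8.08% × (1 − 38%) = 5.0096%.
WACC = 0.6944 × 14.9800% + 0.3056 × 5.0096% = 11.9329%.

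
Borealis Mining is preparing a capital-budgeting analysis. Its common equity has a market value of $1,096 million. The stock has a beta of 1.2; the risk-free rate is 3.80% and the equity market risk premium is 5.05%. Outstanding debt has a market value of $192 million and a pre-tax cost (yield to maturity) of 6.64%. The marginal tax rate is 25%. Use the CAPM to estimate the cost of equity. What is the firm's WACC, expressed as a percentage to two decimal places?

9.13%

Cost of equity via CAPM: Re = 3.8% + 1.2 × 5.05% = 9.8600%.
Total capital V = 1096 + 192 = 1288.
Equity: weight = 1096/1288 = 0.8509; cost = 9.86%.
Debt: weight = 192/1288 = 0.1491; after-tax cost = 6.64% × (1 − 25%) = 4.9800%.
WACC = 0.8509 × 9.8600% + 0.1491 × 4.9800% = 9.1325%.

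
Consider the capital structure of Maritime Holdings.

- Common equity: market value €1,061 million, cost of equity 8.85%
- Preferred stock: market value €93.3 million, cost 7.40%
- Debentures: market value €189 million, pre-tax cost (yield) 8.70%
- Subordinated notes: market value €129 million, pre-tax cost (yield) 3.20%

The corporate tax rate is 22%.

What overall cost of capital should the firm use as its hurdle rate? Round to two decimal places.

Total capital V = 1061 + 93.3 + 189 + 129 = 1472.3.
Equity: weight = 1061/1472.3 = 0.7206; cost = 8.85%.
Preferred: weight = 93.3/1472.3 = 0.0634; cost = 7.4%.
Debentures: weight = 189/1472.3 = 0.1284; after-tax cost = 8.7% × (1 − 22%) = 6.7860%.
Subordinated notes: weight = 129/1472.3 = 0.0876; after-tax cost = 3.2% × (1 − 22%) = 2.4960%.
WACC = 0.7206 × 8.8500% + 0.0634 × 7.4000% + 0.1284 × 6.7860% + 0.0876 × 2.4960% = 7.9364%.

7.94%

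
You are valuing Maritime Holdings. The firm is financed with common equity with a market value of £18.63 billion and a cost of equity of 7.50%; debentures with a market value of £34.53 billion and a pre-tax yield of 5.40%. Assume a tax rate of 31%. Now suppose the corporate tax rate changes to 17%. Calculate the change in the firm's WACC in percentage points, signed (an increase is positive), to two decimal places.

Current WACC:
Total capital V = 18.63 + 34.53 = 53.16.
Equity: weight = 18.63/53.16 = 0.3505; cost = 7.5%.
Debentures: weight = 34.53/53.16 = 0.6495; after-tax cost = 5.4% × (1 − 31%) = 3.7260%.
WACC = 0.3505 × 7.5000% + 0.6495 × 3.7260% = 5.0486%.
After the change:
Total capital V = 18.63 + 34.53 = 53.16.
Equity: weight = 18.63/53.16 = 0.3505; cost = 7.5%.
Debentures: weight = 34.53/53.16 = 0.6495; after-tax cost = 5.4% × (1 − 17%) = 4.4820%.
WACC = 0.3505 × 7.5000% + 0.6495 × 4.4820% = 5.5397%.
Change in WACC = 5.5397% − 5.0486% = 0.4911 pp.

+0.49 pp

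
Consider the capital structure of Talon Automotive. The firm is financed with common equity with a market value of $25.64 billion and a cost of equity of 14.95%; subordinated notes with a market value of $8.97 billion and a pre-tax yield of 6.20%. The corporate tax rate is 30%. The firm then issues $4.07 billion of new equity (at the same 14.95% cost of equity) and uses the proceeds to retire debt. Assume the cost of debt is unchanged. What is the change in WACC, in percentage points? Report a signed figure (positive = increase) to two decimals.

+1.25 pp

Current WACC:
Total capital V = 25.64 + 8.97 = 34.61.
Equity: weight = 25.64/34.61 = 0.7408; cost = 14.95%.
Subordinated notes: weight = 8.97/34.61 = 0.2592; after-tax cost = 6.2% × (1 − 30%) = 4.3400%.
WACC = 0.7408 × 14.9500% + 0.2592 × 4.3400% = 12.2002%.
After the change:
Total capital V = 29.71 + 4.9 = 34.61.
Equity: weight = 29.71/34.61 = 0.8584; cost = 14.95%.
Subordinated notes: weight = 4.9/34.61 = 0.1416; after-tax cost = 6.2% × (1 − 30%) = 4.3400%.
WACC = 0.8584 × 14.9500% + 0.1416 × 4.3400% = 13.4479%.
Change in WACC = 13.4479% − 12.2002% = 1.2477 pp.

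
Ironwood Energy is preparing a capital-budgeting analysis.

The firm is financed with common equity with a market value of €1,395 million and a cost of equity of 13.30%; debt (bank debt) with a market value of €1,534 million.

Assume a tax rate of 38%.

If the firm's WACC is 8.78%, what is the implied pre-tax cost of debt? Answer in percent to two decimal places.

Total capital V = 1395 + 1534 = 2929.
Equity weight = 1395/2929 = 0.4763.
Bank debt weight = 1534/2929 = 0.5237.
Equity contribution = 0.4763 × 13.3% = 6.3344%.
Remaining for debt = 8.78% − 6.3344% = 2.4456%.
Rd × (1 − 38%) × 0.5237 = 2.4456%  ⇒  Rd = 7.5316%.

7.53%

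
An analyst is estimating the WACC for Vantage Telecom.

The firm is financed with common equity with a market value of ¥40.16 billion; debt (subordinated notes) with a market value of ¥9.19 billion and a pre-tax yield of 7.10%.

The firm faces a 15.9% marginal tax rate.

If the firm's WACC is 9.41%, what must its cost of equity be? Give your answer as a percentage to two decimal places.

10.20%

Total capital V = 40.16 + 9.19 = 49.35.
Equity weight = 40.16/49.35 = 0.8138.
Subordinated notes weight = 9.19/49.35 = 0.1862.
Debt contribution = 0.1862 × 7.1% × (1 − 15.9%) = 1.1119%.
Required equity contribution = 9.41% − 1.1119% = 8.2981%.
Re = 8.2981% / 0.8138 = 10.1969%.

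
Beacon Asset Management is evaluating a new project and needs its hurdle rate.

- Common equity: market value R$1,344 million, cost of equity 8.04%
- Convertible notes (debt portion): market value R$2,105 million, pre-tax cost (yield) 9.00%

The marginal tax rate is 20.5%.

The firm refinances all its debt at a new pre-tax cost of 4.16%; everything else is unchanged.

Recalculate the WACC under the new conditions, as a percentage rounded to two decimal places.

5.15%

After the change:
Total capital V = 1344 + 2105 = 3449.
Equity: weight = 1344/3449 = 0.3897; cost = 8.04%.
Convertible notes (debt portion): weight = 2105/3449 = 0.6103; after-tax cost = 4.16% × (1 − 20.5%) = 3.3072%.
WACC = 0.3897 × 8.0400% + 0.6103 × 3.3072% = 5.1515%.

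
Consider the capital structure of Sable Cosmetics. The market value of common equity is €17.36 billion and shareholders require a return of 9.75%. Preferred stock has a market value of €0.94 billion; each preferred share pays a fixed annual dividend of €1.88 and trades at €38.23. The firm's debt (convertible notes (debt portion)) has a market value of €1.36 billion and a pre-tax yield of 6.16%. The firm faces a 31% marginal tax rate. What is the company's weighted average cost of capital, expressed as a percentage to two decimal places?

9.14%

Cost of preferred: Rp = 1.88 / 38.23 = 4.9176%.
Total capital V = 17.36 + 0.94 + 1.36 = 19.66.
Equity: weight = 17.36/19.66 = 0.8830; cost = 9.75%.
Preferred: weight = 0.94/19.66 = 0.0478; cost = 4.9176%.
Convertible notes (debt portion): weight = 1.36/19.66 = 0.0692; after-tax cost = 6.16% × (1 − 31%) = 4.2504%.
WACC = 0.8830 × 9.7500% + 0.0478 × 4.9176% + 0.0692 × 4.2504% = 9.1385%.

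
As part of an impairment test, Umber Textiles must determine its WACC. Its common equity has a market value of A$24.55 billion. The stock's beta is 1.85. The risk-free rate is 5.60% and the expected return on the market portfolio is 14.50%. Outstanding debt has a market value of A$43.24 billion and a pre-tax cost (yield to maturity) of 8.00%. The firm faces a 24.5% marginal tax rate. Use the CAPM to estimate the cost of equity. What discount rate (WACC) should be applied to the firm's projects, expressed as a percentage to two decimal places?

Market risk premium = 14.5% − 5.6% = 8.9%.
Cost of equity via CAPM: Re = 5.6% + 1.85 × 8.9% = 22.0650%.
Total capital V = 24.55 + 43.24 = 67.79.
Equity: weight = 24.55/67.79 = 0.3621; cost = 22.065%.
Debt: weight = 43.24/67.79 = 0.6379; after-tax cost = 8% × (1 − 24.5%) = 6.0400%.
WACC = 0.3621 × 22.0650% + 0.6379 × 6.0400% = 11.8434%.

11.84%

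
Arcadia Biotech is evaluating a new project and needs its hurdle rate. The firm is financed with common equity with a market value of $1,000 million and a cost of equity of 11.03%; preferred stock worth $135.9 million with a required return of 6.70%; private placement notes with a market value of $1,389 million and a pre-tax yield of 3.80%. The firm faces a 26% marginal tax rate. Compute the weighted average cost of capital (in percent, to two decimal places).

6.28%

Total capital V = 1000 + 135.9 + 1389 = 2524.9.
Equity: weight = 1000/2524.9 = 0.3961; cost = 11.03%.
Preferred: weight = 135.9/2524.9 = 0.0538; cost = 6.7%.
Private placement notes: weight = 1389/2524.9 = 0.5501; after-tax cost = 3.8% × (1 − 26%) = 2.8120%.
WACC = 0.3961 × 11.0300% + 0.0538 × 6.7000% + 0.5501 × 2.8120% = 6.2760%.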